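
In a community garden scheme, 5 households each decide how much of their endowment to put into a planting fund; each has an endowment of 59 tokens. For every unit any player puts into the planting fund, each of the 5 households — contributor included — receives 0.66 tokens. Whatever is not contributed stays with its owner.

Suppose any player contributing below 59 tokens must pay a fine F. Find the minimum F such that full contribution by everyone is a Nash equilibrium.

Given the others contribute fully, the best deviation is to contribute 0 (any partial contribution still incurs the fine and gives up units whose private return 0.66 is below 1).
Deviating from 59 to 0 saves 59 tokens but forfeits the deviator's share of the drop in the planting fund: 0.66 × 59 = 38.94.
So the deviation gain is 59 − 38.94 = 20.06, and the fine must be at least 20.06 tokens to wipe it out.

20.06 tokens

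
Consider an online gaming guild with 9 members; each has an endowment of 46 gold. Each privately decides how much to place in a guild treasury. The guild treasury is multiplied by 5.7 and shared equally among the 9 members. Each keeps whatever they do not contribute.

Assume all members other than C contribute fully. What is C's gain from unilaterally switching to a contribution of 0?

16.87 gold

Switching from a contribution of 46 to 0 lets C keep an extra 46 gold, but lowers the guild treasury by 46, which costs C their own share of that drop: 5.7/9 × 46 = 29.13.
Net gain = 46 − 29.13 = 16.87. The private return per contributed unit (0.6333) is below 1, so free-riding is indeed the best response regardless of what the others do.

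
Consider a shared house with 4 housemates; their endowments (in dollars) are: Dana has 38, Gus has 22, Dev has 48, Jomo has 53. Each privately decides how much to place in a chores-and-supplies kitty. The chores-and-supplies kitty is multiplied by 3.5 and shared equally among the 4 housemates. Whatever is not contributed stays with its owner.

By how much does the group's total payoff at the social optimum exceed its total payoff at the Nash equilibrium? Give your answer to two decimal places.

The private return per contributed unit is 3.5/4 = 0.8750 < 1 for every player regardless of endowment, so the Nash equilibrium is zero contribution and the group total is Σ E_j = 38 + 22 + 48 + 53 = 161.
Each contributed unit returns 3.500 to the group, so the social optimum is full contribution by everyone: group total = 3.500 × 161 = 563.50.
Efficiency loss = (3.500 − 1) × 161 = 402.50.

402.50 dollars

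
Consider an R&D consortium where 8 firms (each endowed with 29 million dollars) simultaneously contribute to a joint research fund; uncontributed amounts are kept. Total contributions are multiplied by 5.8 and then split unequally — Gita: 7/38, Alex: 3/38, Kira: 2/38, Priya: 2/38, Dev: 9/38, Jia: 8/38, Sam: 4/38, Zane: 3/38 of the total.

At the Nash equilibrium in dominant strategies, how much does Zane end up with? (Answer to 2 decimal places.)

68.84 million dollars

Player j's private return per contributed unit is 5.8 × (j's share). Contributing is weakly dominant for j when that share is at least 1/5.8 = 0.1724, and contributing 0 is dominant otherwise.
Gita, Dev and Jia clear that bar, contributing 29 each; the remaining 5 contribute 0. Total contributed: 87.
Zane keeps 29 and receives 5.8 × 87 × 3/38 = 39.84 from the joint research fund, for a payoff of 68.84.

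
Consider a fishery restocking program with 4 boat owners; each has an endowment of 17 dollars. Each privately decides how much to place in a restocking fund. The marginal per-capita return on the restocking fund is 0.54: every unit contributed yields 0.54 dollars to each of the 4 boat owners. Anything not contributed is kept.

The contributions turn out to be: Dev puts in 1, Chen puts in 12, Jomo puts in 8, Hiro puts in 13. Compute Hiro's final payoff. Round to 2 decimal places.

Total contributed: 1 + 12 + 8 + 13 = 34.
Each receives 0.54 × 34 = 18.36 from the restocking fund.
Hiro keeps 17 − 13 = 4, so Hiro's payoff is 4 + 18.36 = 22.36.

22.36 dollars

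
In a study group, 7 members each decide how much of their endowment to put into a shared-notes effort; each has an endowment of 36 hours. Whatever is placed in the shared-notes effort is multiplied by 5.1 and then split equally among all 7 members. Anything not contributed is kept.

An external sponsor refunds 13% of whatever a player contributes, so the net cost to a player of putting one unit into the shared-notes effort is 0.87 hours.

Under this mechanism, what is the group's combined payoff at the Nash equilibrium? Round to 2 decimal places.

252.00 hours

Even with the mechanism, each unit contributed returns only (5.1/7) / 0.87 = 0.8374 per unit of net cost, so contributing nothing is still dominant.
At the Nash equilibrium no one contributes; group total payoff = 7 × 36 = 252.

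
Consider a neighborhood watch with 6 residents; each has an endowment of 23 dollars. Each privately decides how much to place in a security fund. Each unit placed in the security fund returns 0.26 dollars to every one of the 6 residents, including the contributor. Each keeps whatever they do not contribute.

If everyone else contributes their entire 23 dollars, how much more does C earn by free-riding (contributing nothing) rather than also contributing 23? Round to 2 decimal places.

17.02 dollars

Switching from a contribution of 23 to 0 lets C keep an extra 23 dollars, but lowers the security fund by 23, which costs C their own share of that drop: 0.26 × 23 = 5.98.
Net gain = 23 − 5.98 = 17.02. The private return per contributed unit (0.26) is below 1, so free-riding is indeed the best response regardless of what the others do.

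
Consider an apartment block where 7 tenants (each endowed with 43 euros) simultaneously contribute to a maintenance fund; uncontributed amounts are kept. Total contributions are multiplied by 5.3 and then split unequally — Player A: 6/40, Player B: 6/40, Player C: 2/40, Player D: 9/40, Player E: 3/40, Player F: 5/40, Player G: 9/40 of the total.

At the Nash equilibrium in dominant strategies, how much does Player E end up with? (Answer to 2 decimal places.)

77.19 euros

A player with share s gets back 5.3·s per unit contributed, so full contribution is dominant for anyone with s > 1/5.3 = 0.1887 and zero contribution is dominant for anyone below.
The shares above 0.1887 belong to Player D and Player G, contributing 43 each; the remaining 5 contribute 0. Total contributed: 86.
Player E keeps 43 and receives 5.3 × 86 × 3/40 = 34.19 from the maintenance fund, for a payoff of 77.19.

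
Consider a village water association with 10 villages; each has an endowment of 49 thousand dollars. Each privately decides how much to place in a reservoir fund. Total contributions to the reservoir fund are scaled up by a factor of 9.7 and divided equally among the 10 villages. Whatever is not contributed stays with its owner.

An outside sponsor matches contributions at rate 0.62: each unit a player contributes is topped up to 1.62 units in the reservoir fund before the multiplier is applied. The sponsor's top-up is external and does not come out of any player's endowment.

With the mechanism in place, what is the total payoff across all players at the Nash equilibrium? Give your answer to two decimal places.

7699.86 thousand dollars

With the mechanism, a contributed unit returns 9.7 × 1.62 / 10 = 1.5714 per unit of net cost to the contributor — now above 1 — so contributing fully is weakly dominant for every player.
So the Nash equilibrium is full contribution by all 10; the group earns 9.7 × 1.62 × 490 = 7699.86.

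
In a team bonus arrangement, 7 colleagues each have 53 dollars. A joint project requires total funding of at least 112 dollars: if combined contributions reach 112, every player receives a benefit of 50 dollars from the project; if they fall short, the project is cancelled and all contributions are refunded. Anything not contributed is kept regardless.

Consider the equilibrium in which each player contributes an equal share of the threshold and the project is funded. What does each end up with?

Equal share of the threshold: 112/7 = 16.
At this profile no one gains by cutting their contribution: any cut drops the total below 112, the project is cancelled, contributions are refunded, and the deviator ends with 53, which is less than 53 − 16 + 50 = 87. Contributing more than 16 just wastes the excess. So contributing exactly 16 is a best response.
Each player's payoff: 53 − 16 + 50 = 87.

87 dollars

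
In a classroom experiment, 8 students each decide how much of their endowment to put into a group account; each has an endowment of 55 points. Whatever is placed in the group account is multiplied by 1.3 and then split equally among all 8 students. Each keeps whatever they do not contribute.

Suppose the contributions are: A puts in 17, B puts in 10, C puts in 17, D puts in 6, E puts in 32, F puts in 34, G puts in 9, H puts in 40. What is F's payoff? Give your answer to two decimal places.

Total contributed: 17 + 10 + 17 + 6 + 32 + 34 + 9 + 40 = 165.
Each receives 1.3 × 165 / 8 = 26.81 from the group account.
F keeps 55 − 34 = 21, so F's payoff is 21 + 26.81 = 47.81.

47.81 points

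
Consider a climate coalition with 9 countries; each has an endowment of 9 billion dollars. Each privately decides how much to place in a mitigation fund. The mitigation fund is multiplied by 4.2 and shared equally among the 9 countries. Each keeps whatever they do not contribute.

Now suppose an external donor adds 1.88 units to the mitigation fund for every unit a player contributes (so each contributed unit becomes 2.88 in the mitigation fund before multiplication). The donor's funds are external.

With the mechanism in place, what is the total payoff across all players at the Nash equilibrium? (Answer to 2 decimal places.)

979.78 billion dollars

The effective private return per unit is now 4.2 × 2.88 / 9 = 1.3440 > 1, so every player's dominant strategy flips to full contribution.
So the Nash equilibrium is full contribution by all 9; the group earns 4.2 × 2.88 × 81 = 979.78.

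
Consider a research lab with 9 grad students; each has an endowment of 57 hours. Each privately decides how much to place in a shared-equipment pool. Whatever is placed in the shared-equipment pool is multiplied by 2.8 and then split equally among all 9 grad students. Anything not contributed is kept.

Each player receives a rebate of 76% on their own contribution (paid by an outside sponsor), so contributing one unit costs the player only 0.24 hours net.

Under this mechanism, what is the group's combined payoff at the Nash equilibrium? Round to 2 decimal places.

1826.28 hours

With the mechanism, a contributed unit returns (2.8/9) / 0.24 = 1.2963 per unit of net cost to the contributor — now above 1 — so contributing fully is weakly dominant for every player.
At the Nash equilibrium everyone contributes 57. Group total payoff = 9 × (57 × 0.76 + 2.8 × 57) = 1826.28.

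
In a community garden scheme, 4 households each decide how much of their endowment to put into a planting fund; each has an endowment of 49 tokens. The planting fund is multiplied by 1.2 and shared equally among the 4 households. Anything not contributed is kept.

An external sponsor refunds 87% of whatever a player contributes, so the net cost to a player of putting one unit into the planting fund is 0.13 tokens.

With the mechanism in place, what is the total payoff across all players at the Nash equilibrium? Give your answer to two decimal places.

The effective private return per unit is now (1.2/4) / 0.13 = 2.3077 > 1, so every player's dominant strategy flips to full contribution.
So the Nash equilibrium is full contribution by all 4; the group earns 4 × (49 × 0.87 + 1.2 × 49) = 405.72.

405.72 tokens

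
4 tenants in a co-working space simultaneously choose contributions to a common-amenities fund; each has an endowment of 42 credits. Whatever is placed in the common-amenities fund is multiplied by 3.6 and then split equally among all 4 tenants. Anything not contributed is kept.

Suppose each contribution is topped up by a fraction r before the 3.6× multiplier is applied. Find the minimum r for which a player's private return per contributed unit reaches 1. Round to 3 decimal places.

With matching at rate r, one contributed unit becomes (1 + r) in the common-amenities fund and returns 3.6 × (1 + r) / 4 to the contributor.
Setting this equal to 1: 1 + r = 4/3.6 = 1.1111.
So the minimum matching rate is r = 1.1111 − 1 = 0.111.

0.111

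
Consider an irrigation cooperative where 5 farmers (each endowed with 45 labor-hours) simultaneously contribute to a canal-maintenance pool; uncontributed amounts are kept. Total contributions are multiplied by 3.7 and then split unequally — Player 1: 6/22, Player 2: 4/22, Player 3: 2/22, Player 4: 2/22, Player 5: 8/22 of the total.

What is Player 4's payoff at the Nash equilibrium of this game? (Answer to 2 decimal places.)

A player with share s gets back 3.7·s per unit contributed, so full contribution is dominant for anyone with s > 1/3.7 = 0.2703 and zero contribution is dominant for anyone below.
Player 1 and Player 5 are above the threshold, contributing 45 each; the remaining 3 contribute 0. Total contributed: 90.
Player 4 keeps 45 and receives 3.7 × 90 × 2/22 = 30.27 from the canal-maintenance pool, for a payoff of 75.27.

75.27 labor-hours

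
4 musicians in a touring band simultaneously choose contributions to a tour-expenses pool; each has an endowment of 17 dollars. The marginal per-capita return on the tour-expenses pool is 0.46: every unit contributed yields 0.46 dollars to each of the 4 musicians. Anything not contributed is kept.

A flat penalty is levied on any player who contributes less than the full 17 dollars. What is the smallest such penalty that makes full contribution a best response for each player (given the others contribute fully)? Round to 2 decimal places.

9.18 dollars

Given the others contribute fully, the best deviation is to contribute 0 (any partial contribution still incurs the fine and gives up units whose private return 0.46 is below 1).
Deviating from 17 to 0 saves 17 dollars but forfeits the deviator's share of the drop in the tour-expenses pool: 0.46 × 17 = 7.82.
So the deviation gain is 17 − 7.82 = 9.18, and the fine must be at least 9.18 dollars to wipe it out.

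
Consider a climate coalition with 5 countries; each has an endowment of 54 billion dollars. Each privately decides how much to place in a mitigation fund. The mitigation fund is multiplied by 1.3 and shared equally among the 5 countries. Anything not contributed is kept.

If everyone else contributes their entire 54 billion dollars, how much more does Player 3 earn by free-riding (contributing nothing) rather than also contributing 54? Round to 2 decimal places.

39.96 billion dollars

Switching from a contribution of 54 to 0 lets Player 3 keep an extra 54 billion dollars, but lowers the mitigation fund by 54, which costs Player 3 their own share of that drop: 1.3/5 × 54 = 14.04.
Net gain = 54 − 14.04 = 39.96. The private return per contributed unit (0.2600) is below 1, so free-riding is indeed the best response regardless of what the others do.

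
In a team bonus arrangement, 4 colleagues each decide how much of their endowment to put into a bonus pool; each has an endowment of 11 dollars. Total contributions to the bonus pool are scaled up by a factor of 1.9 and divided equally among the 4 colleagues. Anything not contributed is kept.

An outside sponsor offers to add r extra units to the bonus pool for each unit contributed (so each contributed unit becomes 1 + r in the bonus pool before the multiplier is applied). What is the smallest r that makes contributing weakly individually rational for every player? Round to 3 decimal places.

1.105

With matching at rate r, one contributed unit becomes (1 + r) in the bonus pool and returns 1.9 × (1 + r) / 4 to the contributor.
Setting this equal to 1: 1 + r = 4/1.9 = 2.1053.
So the minimum matching rate is r = 2.1053 − 1 = 1.105.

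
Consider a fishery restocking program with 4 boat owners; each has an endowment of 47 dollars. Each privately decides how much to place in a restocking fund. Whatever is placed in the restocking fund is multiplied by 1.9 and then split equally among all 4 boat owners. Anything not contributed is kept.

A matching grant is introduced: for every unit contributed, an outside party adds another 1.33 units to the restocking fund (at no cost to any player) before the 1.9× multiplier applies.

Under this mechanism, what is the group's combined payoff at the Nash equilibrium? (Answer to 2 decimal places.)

832.28 dollars

The effective private return per unit is now 1.9 × 2.33 / 4 = 1.1068 > 1, so every player's dominant strategy flips to full contribution.
At the Nash equilibrium everyone contributes 47. Group total payoff = 1.9 × 2.33 × 188 = 832.28.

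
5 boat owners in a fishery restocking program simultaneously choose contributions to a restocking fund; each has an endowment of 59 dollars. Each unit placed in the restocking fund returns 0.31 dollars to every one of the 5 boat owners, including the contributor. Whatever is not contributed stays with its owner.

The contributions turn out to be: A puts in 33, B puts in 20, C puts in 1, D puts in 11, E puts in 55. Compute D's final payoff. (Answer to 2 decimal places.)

Total contributed: 33 + 20 + 1 + 11 + 55 = 120.
Each receives 0.31 × 120 = 37.20 from the restocking fund.
D keeps 59 − 11 = 48, so D's payoff is 48 + 37.20 = 85.20.

85.20 dollars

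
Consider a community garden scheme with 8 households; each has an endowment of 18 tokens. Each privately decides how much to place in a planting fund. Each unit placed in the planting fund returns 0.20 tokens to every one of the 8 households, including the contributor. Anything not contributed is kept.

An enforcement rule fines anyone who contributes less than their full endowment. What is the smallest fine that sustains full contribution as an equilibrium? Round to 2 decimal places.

Given the others contribute fully, the best deviation is to contribute 0 (any partial contribution still incurs the fine and gives up units whose private return 0.20 is below 1).
Deviating from 18 to 0 saves 18 tokens but forfeits the deviator's share of the drop in the planting fund: 0.20 × 18 = 3.60.
So the deviation gain is 18 − 3.60 = 14.40, and the fine must be at least 14.40 tokens to wipe it out.

14.40 tokens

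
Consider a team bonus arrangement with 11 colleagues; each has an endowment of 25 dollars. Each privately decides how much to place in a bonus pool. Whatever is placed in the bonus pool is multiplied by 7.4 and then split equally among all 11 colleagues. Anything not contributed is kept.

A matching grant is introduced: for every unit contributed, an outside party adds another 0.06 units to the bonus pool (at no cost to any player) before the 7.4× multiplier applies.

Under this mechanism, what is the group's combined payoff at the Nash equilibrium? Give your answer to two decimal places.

Even with the mechanism, each unit contributed returns only 7.4 × 1.06 / 11 = 0.7131 per unit of net cost, so contributing nothing is still dominant.
Everyone keeps their endowment and the group total is 11 × 25 = 275.

275.00 dollars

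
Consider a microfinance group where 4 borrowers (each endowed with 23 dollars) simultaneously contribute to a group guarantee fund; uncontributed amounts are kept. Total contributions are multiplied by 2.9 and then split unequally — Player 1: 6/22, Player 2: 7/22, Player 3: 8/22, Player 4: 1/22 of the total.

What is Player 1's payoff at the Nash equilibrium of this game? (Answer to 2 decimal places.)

For player j, contributing a unit is worthwhile iff 2.9 × (j's share) ≥ 1, i.e. iff j's share is at least 0.3448.
Only Player 3 (8/22) clears that bar, contributing 23; the remaining 3 contribute 0. Total contributed: 23.
Player 1 keeps 23 and receives 2.9 × 23 × 6/22 = 18.19 from the group guarantee fund, for a payoff of 41.19.

41.19 dollars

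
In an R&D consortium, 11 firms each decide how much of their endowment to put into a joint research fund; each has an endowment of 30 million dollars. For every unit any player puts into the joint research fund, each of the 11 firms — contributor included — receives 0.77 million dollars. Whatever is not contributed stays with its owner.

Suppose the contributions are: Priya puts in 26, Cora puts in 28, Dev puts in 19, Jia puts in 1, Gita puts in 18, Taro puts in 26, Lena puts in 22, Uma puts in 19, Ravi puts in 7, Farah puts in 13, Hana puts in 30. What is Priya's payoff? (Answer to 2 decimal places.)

Total contributed: 26 + 28 + 19 + 1 + 18 + 26 + 22 + 19 + 7 + 13 + 30 = 209.
Each receives 0.77 × 209 = 160.93 from the joint research fund.
Priya keeps 30 − 26 = 4, so Priya's payoff is 4 + 160.93 = 164.93.

164.93 million dollars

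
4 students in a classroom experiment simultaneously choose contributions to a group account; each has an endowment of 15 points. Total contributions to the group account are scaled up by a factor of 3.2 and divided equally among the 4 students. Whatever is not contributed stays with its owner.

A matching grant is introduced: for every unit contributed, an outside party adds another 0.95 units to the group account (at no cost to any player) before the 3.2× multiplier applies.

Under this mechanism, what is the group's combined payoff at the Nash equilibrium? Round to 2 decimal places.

Under the mechanism each unit contributed yields 3.2 × 1.95 / 4 = 1.5600 back to its contributor per unit of net cost, which exceeds 1, making full contribution the dominant choice for everyone.
At the Nash equilibrium everyone contributes 15. Group total payoff = 3.2 × 1.95 × 60 = 374.40.

374.40 points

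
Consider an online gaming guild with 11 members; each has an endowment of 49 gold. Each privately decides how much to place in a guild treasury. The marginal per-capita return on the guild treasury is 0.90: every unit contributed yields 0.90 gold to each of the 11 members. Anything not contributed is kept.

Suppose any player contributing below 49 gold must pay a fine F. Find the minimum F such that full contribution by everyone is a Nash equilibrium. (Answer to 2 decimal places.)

4.90 gold

Given the others contribute fully, the best deviation is to contribute 0 (any partial contribution still incurs the fine and gives up units whose private return 0.90 is below 1).
Deviating from 49 to 0 saves 49 gold but forfeits the deviator's share of the drop in the guild treasury: 0.90 × 49 = 44.10.
So the deviation gain is 49 − 44.10 = 4.90, and the fine must be at least 4.90 gold to wipe it out.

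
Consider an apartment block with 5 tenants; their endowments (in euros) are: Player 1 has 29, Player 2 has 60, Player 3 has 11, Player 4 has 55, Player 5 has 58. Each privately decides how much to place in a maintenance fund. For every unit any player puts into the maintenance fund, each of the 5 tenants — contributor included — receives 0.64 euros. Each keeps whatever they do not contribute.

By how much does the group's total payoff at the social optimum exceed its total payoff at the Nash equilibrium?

468.60 euros

The private return per contributed unit is 0.64 < 1 for everyone, so the Nash equilibrium is zero contribution and the group total is Σ E_j = 29 + 60 + 11 + 55 + 58 = 213.
Each contributed unit returns 3.200 to the group, so the social optimum is full contribution by everyone: group total = 3.200 × 213 = 681.60.
Efficiency loss = (3.200 − 1) × 213 = 468.60.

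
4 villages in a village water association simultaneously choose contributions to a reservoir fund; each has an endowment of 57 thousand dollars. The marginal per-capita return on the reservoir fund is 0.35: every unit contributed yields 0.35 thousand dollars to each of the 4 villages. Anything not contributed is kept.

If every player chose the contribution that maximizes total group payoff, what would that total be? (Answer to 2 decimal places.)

Each contributed unit returns 1.400 to the group as a whole (0.35 to each of 4 players), which exceeds 1, so the social optimum is full contribution: group total = 1.400 × 228 = 319.20.

319.20 thousand dollars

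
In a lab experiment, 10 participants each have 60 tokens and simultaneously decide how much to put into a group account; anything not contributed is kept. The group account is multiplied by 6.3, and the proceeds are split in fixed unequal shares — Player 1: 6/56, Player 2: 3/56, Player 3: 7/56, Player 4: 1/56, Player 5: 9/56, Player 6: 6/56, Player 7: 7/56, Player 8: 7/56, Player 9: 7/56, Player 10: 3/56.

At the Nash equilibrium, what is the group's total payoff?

For player j, contributing a unit is worthwhile iff 6.3 × (j's share) ≥ 1, i.e. iff j's share is at least 0.1587.
The only share above 0.1587 is Player 5's 9/56, contributing 60; the remaining 9 contribute 0. Total contributed: 60.
The group account pays out 6.3 × 60 = 378.00 in total (split across the unequal shares, but the aggregate is all that matters for the group sum).
The 9 free-riders keep 60 each, adding 540. Group total = 540 + 378.00 = 918.00.

918.00 tokens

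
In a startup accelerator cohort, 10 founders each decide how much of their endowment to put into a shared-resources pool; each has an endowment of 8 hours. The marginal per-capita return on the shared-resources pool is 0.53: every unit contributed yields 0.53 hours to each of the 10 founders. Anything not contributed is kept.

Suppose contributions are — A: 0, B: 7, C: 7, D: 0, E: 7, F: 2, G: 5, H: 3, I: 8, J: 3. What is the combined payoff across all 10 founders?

Total contributed: 0 + 7 + 7 + 0 + 7 + 2 + 5 + 3 + 8 + 3 = 42; total kept: 10 × 8 − 42 = 38.
The shared-resources pool pays out 0.53 × 10 × 42 = 222.60 in aggregate.
Group total = 38 + 222.60 = 260.60.

260.60 hours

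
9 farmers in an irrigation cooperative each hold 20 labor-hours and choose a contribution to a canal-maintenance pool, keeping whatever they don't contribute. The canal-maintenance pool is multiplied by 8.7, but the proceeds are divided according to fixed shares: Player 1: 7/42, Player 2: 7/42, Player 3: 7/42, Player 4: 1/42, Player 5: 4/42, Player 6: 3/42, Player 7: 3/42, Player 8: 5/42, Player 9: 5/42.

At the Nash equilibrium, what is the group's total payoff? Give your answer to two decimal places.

For player j, contributing a unit is worthwhile iff 8.7 × (j's share) ≥ 1, i.e. iff j's share is at least 0.1149.
The shares above 0.1149 belong to Player 1, Player 2, Player 3, Player 8 and Player 9, contributing 20 each; the remaining 4 contribute 0. Total contributed: 100.
The canal-maintenance pool pays out 8.7 × 100 = 870.00 in total (split across the unequal shares, but the aggregate is all that matters for the group sum).
The 4 free-riders keep 20 each, adding 80. Group total = 80 + 870.00 = 950.00.

950.00 labor-hours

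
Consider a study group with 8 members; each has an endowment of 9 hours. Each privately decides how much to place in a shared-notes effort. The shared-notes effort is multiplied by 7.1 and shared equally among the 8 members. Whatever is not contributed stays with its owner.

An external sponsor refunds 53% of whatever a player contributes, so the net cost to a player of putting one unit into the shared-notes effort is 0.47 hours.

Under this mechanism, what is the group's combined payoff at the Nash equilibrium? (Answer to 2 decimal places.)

Under the mechanism each unit contributed yields (7.1/8) / 0.47 = 1.8883 back to its contributor per unit of net cost, which exceeds 1, making full contribution the dominant choice for everyone.
So the Nash equilibrium is full contribution by all 8; the group earns 8 × (9 × 0.53 + 7.1 × 9) = 549.36.

549.36 hours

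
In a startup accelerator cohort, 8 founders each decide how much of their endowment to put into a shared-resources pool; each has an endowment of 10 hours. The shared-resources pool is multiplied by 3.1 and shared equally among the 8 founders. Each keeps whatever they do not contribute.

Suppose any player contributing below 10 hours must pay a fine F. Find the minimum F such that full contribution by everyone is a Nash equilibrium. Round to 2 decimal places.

6.13 hours

Given the others contribute fully, the best deviation is to contribute 0 (any partial contribution still incurs the fine and gives up units whose private return 0.3875 is below 1).
Deviating from 10 to 0 saves 10 hours but forfeits the deviator's share of the drop in the shared-resources pool: 3.1/8 × 10 = 3.87.
So the deviation gain is 10 − 3.87 = 6.13, and the fine must be at least 6.13 hours to wipe it out.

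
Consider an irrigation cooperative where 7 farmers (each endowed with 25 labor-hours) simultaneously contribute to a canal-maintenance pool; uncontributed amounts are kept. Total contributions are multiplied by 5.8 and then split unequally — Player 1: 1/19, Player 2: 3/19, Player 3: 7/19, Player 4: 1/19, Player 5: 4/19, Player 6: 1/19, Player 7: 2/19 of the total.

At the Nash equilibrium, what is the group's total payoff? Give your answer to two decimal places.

415.00 labor-hours

A player with share s gets back 5.8·s per unit contributed, so full contribution is dominant for anyone with s > 1/5.8 = 0.1724 and zero contribution is dominant for anyone below.
Player 3 and Player 5 are above the threshold, contributing 25 each; the remaining 5 contribute 0. Total contributed: 50.
The canal-maintenance pool pays out 5.8 × 50 = 290.00 in total (split across the unequal shares, but the aggregate is all that matters for the group sum).
The 5 free-riders keep 25 each, adding 125. Group total = 125 + 290.00 = 415.00.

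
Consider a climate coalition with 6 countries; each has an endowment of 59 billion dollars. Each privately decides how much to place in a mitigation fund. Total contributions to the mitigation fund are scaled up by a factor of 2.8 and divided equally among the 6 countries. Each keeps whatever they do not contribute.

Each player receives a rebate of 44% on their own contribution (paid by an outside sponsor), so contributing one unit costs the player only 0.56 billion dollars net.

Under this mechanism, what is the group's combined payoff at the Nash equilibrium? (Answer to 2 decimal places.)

Even with the mechanism, each unit contributed returns only (2.8/6) / 0.56 = 0.8333 per unit of net cost, so contributing nothing is still dominant.
Everyone keeps their endowment and the group total is 6 × 59 = 354.

354.00 billion dollars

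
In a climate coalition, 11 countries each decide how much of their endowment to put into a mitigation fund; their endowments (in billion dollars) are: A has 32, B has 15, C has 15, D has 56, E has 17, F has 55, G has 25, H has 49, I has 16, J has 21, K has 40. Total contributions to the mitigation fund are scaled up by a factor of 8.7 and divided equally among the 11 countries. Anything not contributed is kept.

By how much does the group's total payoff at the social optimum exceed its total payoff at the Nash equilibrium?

The private return per contributed unit is 8.7/11 = 0.7909 < 1 for every player regardless of endowment, so the Nash equilibrium is zero contribution and the group total is Σ E_j = 32 + 15 + 15 + 56 + 17 + 55 + 25 + 49 + 16 + 21 + 40 = 341.
Each contributed unit returns 8.700 to the group, so the social optimum is full contribution by everyone: group total = 8.700 × 341 = 2966.70.
Efficiency loss = (8.700 − 1) × 341 = 2625.70.

2625.70 billion dollars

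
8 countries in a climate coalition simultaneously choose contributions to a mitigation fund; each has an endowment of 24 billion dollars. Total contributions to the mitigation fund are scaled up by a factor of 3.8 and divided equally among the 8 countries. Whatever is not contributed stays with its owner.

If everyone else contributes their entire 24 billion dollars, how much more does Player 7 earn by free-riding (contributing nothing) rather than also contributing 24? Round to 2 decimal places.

Switching from a contribution of 24 to 0 lets Player 7 keep an extra 24 billion dollars, but lowers the mitigation fund by 24, which costs Player 7 their own share of that drop: 3.8/8 × 24 = 11.40.
Net gain = 24 − 11.40 = 12.60. The private return per contributed unit (0.4750) is below 1, so free-riding is indeed the best response regardless of what the others do.

12.60 billion dollars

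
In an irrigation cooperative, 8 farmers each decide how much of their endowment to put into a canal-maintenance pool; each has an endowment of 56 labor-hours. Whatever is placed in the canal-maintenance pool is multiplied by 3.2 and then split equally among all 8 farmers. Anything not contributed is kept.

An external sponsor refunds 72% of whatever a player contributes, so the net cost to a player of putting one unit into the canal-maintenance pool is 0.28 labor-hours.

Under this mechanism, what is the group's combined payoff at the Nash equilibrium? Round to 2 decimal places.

The effective private return per unit is now (3.2/8) / 0.28 = 1.4286 > 1, so every player's dominant strategy flips to full contribution.
So the Nash equilibrium is full contribution by all 8; the group earns 8 × (56 × 0.72 + 3.2 × 56) = 1756.16.

1756.16 labor-hours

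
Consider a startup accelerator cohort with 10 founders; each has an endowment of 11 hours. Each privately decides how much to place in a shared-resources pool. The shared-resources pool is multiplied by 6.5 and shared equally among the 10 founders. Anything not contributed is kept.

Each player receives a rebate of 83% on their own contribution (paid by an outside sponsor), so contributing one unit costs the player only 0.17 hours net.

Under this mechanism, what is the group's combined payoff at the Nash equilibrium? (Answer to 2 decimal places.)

With the mechanism, a contributed unit returns (6.5/10) / 0.17 = 3.8235 per unit of net cost to the contributor — now above 1 — so contributing fully is weakly dominant for every player.
So the Nash equilibrium is full contribution by all 10; the group earns 10 × (11 × 0.83 + 6.5 × 11) = 806.30.

806.30 hours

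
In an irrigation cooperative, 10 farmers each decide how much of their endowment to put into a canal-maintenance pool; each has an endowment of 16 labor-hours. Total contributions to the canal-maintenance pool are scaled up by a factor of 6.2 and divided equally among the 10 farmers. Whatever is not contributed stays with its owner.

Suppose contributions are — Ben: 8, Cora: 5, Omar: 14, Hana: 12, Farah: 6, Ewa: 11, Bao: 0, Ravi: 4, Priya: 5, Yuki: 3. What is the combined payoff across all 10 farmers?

513.60 labor-hours

Total contributed: 8 + 5 + 14 + 12 + 6 + 11 + 0 + 4 + 5 + 3 = 68; total kept: 10 × 16 − 68 = 92.
The canal-maintenance pool pays out 6.2 × 68 = 421.60 in aggregate.
Group total = 92 + 421.60 = 513.60.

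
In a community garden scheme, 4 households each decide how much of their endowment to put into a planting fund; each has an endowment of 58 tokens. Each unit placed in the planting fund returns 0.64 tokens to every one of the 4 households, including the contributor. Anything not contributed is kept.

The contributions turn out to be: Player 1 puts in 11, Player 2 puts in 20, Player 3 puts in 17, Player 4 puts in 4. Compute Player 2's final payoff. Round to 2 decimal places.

Total contributed: 11 + 20 + 17 + 4 = 52.
Each receives 0.64 × 52 = 33.28 from the planting fund.
Player 2 keeps 58 − 20 = 38, so Player 2's payoff is 38 + 33.28 = 71.28.

71.28 tokens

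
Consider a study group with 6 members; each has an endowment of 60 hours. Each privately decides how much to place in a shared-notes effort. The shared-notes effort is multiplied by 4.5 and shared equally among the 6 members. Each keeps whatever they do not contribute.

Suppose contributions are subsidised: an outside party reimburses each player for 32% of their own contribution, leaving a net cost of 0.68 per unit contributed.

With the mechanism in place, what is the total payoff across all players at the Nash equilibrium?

1735.20 hours

Under the mechanism each unit contributed yields (4.5/6) / 0.68 = 1.1029 back to its contributor per unit of net cost, which exceeds 1, making full contribution the dominant choice for everyone.
At the Nash equilibrium everyone contributes 60. Group total payoff = 6 × (60 × 0.32 + 4.5 × 60) = 1735.20.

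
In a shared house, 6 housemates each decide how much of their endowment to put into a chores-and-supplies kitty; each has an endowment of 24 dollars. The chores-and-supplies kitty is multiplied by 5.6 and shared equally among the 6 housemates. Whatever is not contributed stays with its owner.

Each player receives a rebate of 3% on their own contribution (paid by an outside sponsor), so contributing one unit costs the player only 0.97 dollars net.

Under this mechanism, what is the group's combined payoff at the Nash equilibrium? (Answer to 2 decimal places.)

144.00 dollars

The effective private return is (5.6/6) / 0.97 = 0.9622, which is still under 1, so the mechanism doesn't change anyone's dominant strategy: zero contribution.
Everyone keeps their endowment and the group total is 6 × 24 = 144.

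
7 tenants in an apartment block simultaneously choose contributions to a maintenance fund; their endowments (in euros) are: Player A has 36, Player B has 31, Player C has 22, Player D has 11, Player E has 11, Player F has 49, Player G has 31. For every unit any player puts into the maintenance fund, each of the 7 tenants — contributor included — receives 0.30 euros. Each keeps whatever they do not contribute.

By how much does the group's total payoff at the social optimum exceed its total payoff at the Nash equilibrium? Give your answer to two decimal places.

The private return per contributed unit is 0.30 < 1 for everyone, so the Nash equilibrium is zero contribution and the group total is Σ E_j = 36 + 31 + 22 + 11 + 11 + 49 + 31 = 191.
Each contributed unit returns 2.100 to the group, so the social optimum is full contribution by everyone: group total = 2.100 × 191 = 401.10.
Efficiency loss = (2.100 − 1) × 191 = 210.10.

210.10 euros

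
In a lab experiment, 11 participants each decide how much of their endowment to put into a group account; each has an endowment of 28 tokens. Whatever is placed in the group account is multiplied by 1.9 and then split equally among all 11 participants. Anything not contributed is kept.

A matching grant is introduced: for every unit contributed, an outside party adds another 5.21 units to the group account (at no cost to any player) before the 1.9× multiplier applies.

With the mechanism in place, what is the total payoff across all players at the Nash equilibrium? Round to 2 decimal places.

3634.09 tokens

Under the mechanism each unit contributed yields 1.9 × 6.21 / 11 = 1.0726 back to its contributor per unit of net cost, which exceeds 1, making full contribution the dominant choice for everyone.
So the Nash equilibrium is full contribution by all 11; the group earns 1.9 × 6.21 × 308 = 3634.09.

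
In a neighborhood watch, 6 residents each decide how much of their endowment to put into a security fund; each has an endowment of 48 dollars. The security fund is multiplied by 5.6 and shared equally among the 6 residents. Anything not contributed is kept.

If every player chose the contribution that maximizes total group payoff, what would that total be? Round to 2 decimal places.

1612.80 dollars

Each contributed unit returns 5.600 to the group as a whole (0.9333 to each of 6 players), which exceeds 1, so the social optimum is full contribution: group total = 5.600 × 288 = 1612.80.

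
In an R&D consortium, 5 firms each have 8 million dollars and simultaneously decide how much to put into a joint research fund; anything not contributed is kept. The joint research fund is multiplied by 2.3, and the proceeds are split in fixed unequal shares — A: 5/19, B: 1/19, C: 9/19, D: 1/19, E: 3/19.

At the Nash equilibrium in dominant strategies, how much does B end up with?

8.97 million dollars

Player j's private return per contributed unit is 2.3 × (j's share). Contributing is weakly dominant for j when that share is at least 1/2.3 = 0.4348, and contributing 0 is dominant otherwise.
The only share above 0.4348 is C's 9/19, contributing 8; the remaining 4 contribute 0. Total contributed: 8.
B keeps 8 and receives 2.3 × 8 × 1/19 = 0.97 from the joint research fund, for a payoff of 8.97.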